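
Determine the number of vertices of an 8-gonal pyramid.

A pyramid on an n-gon base has one n-gon and n triangles: V = 8 + 1 = 9, E = 2·8 = 16, F = 8 + 1 = 9.

9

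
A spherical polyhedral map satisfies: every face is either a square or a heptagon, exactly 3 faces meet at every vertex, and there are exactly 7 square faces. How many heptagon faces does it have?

Let x be the number of heptagons; then F = 7 + x.
Edge–face incidences: 2E = 4·7 + 7·x = 28 + 7x.
Every vertex has degree 3, so 3V = 2E.
Euler: V − E + F = 2 ⇒ (2E)/3 − E + (7 + x) = 2.
Multiply by 6: 2·(2E) − 3·(2E) + 6·(7 + x) = 12, i.e. 42 + 6x − (28 + 7x) = 12.
Collecting terms: −x + 14 = 12, so −x = −2, so x = 2.
Then 2E = 28 + 7·2 = 42, so E = 21, V = 2E/3 = 14, F = 7 + 2 = 9.

2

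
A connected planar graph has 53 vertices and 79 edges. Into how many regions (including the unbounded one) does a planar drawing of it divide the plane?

Euler's formula for a connected plane graph: V − E + F = 2, so F = 2 − 53 + 79 = 28.

28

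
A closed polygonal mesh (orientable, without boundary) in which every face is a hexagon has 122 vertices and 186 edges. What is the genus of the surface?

Every face is a hexagon and each edge borders two faces, so 6F = 2·186, giving F = 62.
χ = V − E + F = 122 − 186 + 62 = -2.
For a closed orientable surface χ = 2 − 2g, so g = (2 − (-2))/2 = 2.

2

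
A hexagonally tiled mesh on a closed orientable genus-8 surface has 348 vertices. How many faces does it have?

181

χ = 2 − 2·8 = -14, and every face is a hexagon so 6F = 2E.
V − E + F = -14 with E = 6F/2 gives 348 − (6/2 − 1)·F = -14, so F = 181 and E = 543.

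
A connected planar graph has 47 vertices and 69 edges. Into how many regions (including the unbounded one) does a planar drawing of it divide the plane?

Euler's formula for a connected plane graph: V − E + F = 2, so F = 2 − 47 + 69 = 24.

24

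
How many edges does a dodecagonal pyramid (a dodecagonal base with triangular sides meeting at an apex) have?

24

A pyramid on an n-gon base has one n-gon and n triangles: V = 12 + 1 = 13, E = 2·12 = 24, F = 12 + 1 = 13.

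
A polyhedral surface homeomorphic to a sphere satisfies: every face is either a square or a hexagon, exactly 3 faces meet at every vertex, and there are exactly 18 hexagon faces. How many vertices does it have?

44

Let x be the number of squares; then F = 18 + x.
Edge–face incidences: 2E = 6·18 + 4·x = 108 + 4x.
Every vertex has degree 3, so 3V = 2E.
Euler: V − E + F = 2 ⇒ (2E)/3 − E + (18 + x) = 2.
Multiply by 6: 2·(2E) − 3·(2E) + 6·(18 + x) = 12, i.e. 108 + 6x − (108 + 4x) = 12.
Collecting terms: 2x = 12, so x = 6.
Then 2E = 108 + 4·6 = 132, so E = 66, V = 2E/3 = 44, F = 18 + 6 = 24.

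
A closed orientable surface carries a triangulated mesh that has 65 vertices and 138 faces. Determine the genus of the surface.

3

Every face is a triangle, so 2E = 3·138 = 414, giving E = 207.
χ = V − E + F = 65 − 207 + 138 = -4.
For a closed orientable surface χ = 2 − 2g, so g = (2 − (-4))/2 = 3.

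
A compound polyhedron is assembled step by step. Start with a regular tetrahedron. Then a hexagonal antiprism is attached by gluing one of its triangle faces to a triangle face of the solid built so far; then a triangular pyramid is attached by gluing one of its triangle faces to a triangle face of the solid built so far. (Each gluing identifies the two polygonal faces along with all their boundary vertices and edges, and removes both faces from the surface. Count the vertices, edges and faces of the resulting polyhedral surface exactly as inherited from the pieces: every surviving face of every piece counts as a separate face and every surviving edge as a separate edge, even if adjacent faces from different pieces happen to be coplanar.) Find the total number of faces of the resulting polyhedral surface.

18

A regular tetrahedron: V=4, E=6, F=4.
Attach a hexagonal antiprism (V=12, E=24, F=14) along a 3-gon: merge 3 vertices and 3 edges, delete both glued faces → V=13, E=27, F=16.
Attach a triangular pyramid (V=4, E=6, F=4) along a 3-gon: merge 3 vertices and 3 edges, delete both glued faces → V=14, E=30, F=18.
Check: V − E + F = 14 − 30 + 18 = 2.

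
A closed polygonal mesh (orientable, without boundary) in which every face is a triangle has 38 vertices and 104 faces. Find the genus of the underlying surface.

Every face is a triangle, so 2E = 3·104 = 312, giving E = 156.
χ = V − E + F = 38 − 156 + 104 = -14.
For a closed orientable surface χ = 2 − 2g, so g = (2 − (-14))/2 = 8.

8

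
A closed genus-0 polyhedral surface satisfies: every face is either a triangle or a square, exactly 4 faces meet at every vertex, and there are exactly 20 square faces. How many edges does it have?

Let x be the number of triangles; then F = 20 + x.
Edge–face incidences: 2E = 4·20 + 3·x = 80 + 3x.
Every vertex has degree 4, so 4V = 2E.
Euler: V − E + F = 2 ⇒ (2E)/4 − E + (20 + x) = 2.
Multiply by 8: 2·(2E) − 4·(2E) + 8·(20 + x) = 16, i.e. 160 + 8x − 2·(80 + 3x) = 16.
Collecting terms: 2x = 16, so x = 8.
Then 2E = 80 + 3·8 = 104, so E = 52, V = 2E/4 = 26, F = 20 + 8 = 28.

52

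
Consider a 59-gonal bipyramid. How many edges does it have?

177

A bipyramid over an n-gon has 2n triangular faces and n + 2 vertices: V = 59 + 2 = 61, E = 3·59 = 177, F = 2·59 = 118.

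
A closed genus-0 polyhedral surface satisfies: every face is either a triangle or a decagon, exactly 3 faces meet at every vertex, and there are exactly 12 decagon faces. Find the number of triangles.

Let x be the number of triangles; then F = 12 + x.
Edge–face incidences: 2E = 10·12 + 3·x = 120 + 3x.
Every vertex has degree 3, so 3V = 2E.
Euler: V − E + F = 2 ⇒ (2E)/3 − E + (12 + x) = 2.
Multiply by 6: 2·(2E) − 3·(2E) + 6·(12 + x) = 12, i.e. 72 + 6x − (120 + 3x) = 12.
Collecting terms: 3x − 48 = 12, so 3x = 60, so x = 20.
Then 2E = 120 + 3·20 = 180, so E = 90, V = 2E/3 = 60, F = 12 + 20 = 32.

20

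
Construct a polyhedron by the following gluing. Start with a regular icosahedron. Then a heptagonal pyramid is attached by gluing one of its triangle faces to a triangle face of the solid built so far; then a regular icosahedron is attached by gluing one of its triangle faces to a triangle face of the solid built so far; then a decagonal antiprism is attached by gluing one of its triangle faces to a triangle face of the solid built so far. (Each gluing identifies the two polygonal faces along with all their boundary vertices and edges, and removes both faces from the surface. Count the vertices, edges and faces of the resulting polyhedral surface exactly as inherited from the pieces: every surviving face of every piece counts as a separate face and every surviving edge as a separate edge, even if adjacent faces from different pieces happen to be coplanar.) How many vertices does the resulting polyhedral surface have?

A regular icosahedron: V=12, E=30, F=20.
Attach a heptagonal pyramid (V=8, E=14, F=8) along a 3-gon: merge 3 vertices and 3 edges, delete both glued faces → V=17, E=41, F=26.
Attach a regular icosahedron (V=12, E=30, F=20) along a 3-gon: merge 3 vertices and 3 edges, delete both glued faces → V=26, E=68, F=44.
Attach a decagonal antiprism (V=20, E=40, F=22) along a 3-gon: merge 3 vertices and 3 edges, delete both glued faces → V=43, E=105, F=64.
Check: V − E + F = 43 − 105 + 64 = 2.

43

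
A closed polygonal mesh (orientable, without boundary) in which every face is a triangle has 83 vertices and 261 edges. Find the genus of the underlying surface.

3

Every face is a triangle and each edge borders two faces, so 3F = 2·261, giving F = 174.
χ = V − E + F = 83 − 261 + 174 = -4.
For a closed orientable surface χ = 2 − 2g, so g = (2 − (-4))/2 = 3.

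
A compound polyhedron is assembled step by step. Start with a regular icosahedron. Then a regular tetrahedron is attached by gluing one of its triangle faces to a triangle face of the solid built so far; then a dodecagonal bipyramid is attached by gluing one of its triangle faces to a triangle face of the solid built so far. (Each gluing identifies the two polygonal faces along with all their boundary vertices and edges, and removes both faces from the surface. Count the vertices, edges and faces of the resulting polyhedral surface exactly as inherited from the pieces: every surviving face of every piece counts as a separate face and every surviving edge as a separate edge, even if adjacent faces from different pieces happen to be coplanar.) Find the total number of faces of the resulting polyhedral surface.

44

A regular icosahedron: V=12, E=30, F=20.
Attach a regular tetrahedron (V=4, E=6, F=4) along a 3-gon: merge 3 vertices and 3 edges, delete both glued faces → V=13, E=33, F=22.
Attach a dodecagonal bipyramid (V=14, E=36, F=24) along a 3-gon: merge 3 vertices and 3 edges, delete both glued faces → V=24, E=66, F=44.
Check: V − E + F = 24 − 66 + 44 = 2.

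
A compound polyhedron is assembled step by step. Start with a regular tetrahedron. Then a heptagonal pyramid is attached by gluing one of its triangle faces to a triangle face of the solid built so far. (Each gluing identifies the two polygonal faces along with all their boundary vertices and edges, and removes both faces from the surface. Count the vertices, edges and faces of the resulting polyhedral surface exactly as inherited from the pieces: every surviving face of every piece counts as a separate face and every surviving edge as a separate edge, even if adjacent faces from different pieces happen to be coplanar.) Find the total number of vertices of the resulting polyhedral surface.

9

A regular tetrahedron: V=4, E=6, F=4.
Attach a heptagonal pyramid (V=8, E=14, F=8) along a 3-gon: merge 3 vertices and 3 edges, delete both glued faces → V=9, E=17, F=10.
Check: V − E + F = 9 − 17 + 10 = 2.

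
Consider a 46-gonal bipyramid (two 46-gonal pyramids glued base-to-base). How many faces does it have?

92

A bipyramid over an n-gon has 2n triangular faces and n + 2 vertices: V = 46 + 2 = 48, E = 3·46 = 138, F = 2·46 = 92.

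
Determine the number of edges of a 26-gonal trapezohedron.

The n-trapezohedron (dual of the n-antiprism) has V = 2·26 + 2 = 54, E = 4·26 = 104, F = 2·26 = 52.

104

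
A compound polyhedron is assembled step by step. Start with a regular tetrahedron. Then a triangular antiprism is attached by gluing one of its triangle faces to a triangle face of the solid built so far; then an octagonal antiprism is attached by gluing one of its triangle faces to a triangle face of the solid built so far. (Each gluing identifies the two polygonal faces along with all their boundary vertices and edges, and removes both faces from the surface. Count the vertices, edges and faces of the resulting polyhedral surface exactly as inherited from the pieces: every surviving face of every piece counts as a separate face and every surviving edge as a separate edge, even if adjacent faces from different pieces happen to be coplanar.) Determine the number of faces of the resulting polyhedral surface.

A regular tetrahedron: V=4, E=6, F=4.
Attach a triangular antiprism (V=6, E=12, F=8) along a 3-gon: merge 3 vertices and 3 edges, delete both glued faces → V=7, E=15, F=10.
Attach an octagonal antiprism (V=16, E=32, F=18) along a 3-gon: merge 3 vertices and 3 edges, delete both glued faces → V=20, E=44, F=26.
Check: V − E + F = 20 − 44 + 26 = 2.

26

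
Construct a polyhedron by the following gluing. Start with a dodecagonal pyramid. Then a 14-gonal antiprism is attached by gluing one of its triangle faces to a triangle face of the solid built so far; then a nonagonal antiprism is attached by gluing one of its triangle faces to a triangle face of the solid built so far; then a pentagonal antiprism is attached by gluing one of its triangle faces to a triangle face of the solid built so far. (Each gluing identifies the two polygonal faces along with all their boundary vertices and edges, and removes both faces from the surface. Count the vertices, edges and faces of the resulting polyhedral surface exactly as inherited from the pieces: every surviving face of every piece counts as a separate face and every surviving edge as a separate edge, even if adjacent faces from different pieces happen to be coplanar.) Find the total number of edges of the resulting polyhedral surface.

127

A dodecagonal pyramid: V=13, E=24, F=13.
Attach a 14-gonal antiprism (V=28, E=56, F=30) along a 3-gon: merge 3 vertices and 3 edges, delete both glued faces → V=38, E=77, F=41.
Attach a nonagonal antiprism (V=18, E=36, F=20) along a 3-gon: merge 3 vertices and 3 edges, delete both glued faces → V=53, E=110, F=59.
Attach a pentagonal antiprism (V=10, E=20, F=12) along a 3-gon: merge 3 vertices and 3 edges, delete both glued faces → V=60, E=127, F=69.
Check: V − E + F = 60 − 127 + 69 = 2.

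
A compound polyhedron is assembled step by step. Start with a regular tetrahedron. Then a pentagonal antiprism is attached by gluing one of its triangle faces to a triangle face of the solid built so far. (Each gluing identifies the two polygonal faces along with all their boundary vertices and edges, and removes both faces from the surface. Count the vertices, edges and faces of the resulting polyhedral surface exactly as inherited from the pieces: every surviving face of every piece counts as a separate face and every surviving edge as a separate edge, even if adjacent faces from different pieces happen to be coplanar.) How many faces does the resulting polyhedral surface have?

A regular tetrahedron: V=4, E=6, F=4.
Attach a pentagonal antiprism (V=10, E=20, F=12) along a 3-gon: merge 3 vertices and 3 edges, delete both glued faces → V=11, E=23, F=14.
Check: V − E + F = 11 − 23 + 14 = 2.

14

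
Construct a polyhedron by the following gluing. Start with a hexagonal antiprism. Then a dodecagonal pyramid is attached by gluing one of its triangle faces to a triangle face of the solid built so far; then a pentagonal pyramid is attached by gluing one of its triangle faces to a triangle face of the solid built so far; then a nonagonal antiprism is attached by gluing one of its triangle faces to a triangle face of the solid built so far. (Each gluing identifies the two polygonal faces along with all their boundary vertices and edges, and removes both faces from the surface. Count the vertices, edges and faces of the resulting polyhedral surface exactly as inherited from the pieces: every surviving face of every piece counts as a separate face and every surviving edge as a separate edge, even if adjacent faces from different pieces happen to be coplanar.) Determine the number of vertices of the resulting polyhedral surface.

A hexagonal antiprism: V=12, E=24, F=14.
Attach a dodecagonal pyramid (V=13, E=24, F=13) along a 3-gon: merge 3 vertices and 3 edges, delete both glued faces → V=22, E=45, F=25.
Attach a pentagonal pyramid (V=6, E=10, F=6) along a 3-gon: merge 3 vertices and 3 edges, delete both glued faces → V=25, E=52, F=29.
Attach a nonagonal antiprism (V=18, E=36, F=20) along a 3-gon: merge 3 vertices and 3 edges, delete both glued faces → V=40, E=85, F=47.
Check: V − E + F = 40 − 85 + 47 = 2.

40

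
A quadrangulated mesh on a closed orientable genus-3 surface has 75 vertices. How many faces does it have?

χ = 2 − 2·3 = -4, and every face is a square so 4F = 2E.
V − E + F = -4 with E = 4F/2 gives 75 − (4/2 − 1)·F = -4, so F = 79 and E = 158.

79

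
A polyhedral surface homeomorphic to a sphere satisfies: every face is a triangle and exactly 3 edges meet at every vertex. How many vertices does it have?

4

Each face has 3 edges and each edge borders two faces, so 2E = 3F.
Each vertex has degree 3, so 3V = 2E and hence V = 3F/3.
Euler: V − E + F = 2 ⇒ (3F/3) − (3F/2) + F = 2.
Multiply by 6: (6 − 9 + 6)F = 12, i.e. 3F = 12.
So F = 4, E = 3·4/2 = 6, V = 3·4/3 = 4.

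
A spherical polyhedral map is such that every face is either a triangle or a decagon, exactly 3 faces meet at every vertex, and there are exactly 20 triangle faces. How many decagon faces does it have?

12

Let x be the number of decagons; then F = 20 + x.
Edge–face incidences: 2E = 3·20 + 10·x = 60 + 10x.
Every vertex has degree 3, so 3V = 2E.
Euler: V − E + F = 2 ⇒ (2E)/3 − E + (20 + x) = 2.
Multiply by 6: 2·(2E) − 3·(2E) + 6·(20 + x) = 12, i.e. 120 + 6x − (60 + 10x) = 12.
Collecting terms: −4x + 60 = 12, so −4x = −48, so x = 12.
Then 2E = 60 + 10·12 = 180, so E = 90, V = 2E/3 = 60, F = 20 + 12 = 32.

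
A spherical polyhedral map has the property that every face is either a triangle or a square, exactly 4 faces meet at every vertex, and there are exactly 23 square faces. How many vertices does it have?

Let x be the number of triangles; then F = 23 + x.
Edge–face incidences: 2E = 4·23 + 3·x = 92 + 3x.
Every vertex has degree 4, so 4V = 2E.
Euler: V − E + F = 2 ⇒ (2E)/4 − E + (23 + x) = 2.
Multiply by 8: 2·(2E) − 4·(2E) + 8·(23 + x) = 16, i.e. 184 + 8x − 2·(92 + 3x) = 16.
Collecting terms: 2x = 16, so x = 8.
Then 2E = 92 + 3·8 = 116, so E = 58, V = 2E/4 = 29, F = 23 + 8 = 31.

29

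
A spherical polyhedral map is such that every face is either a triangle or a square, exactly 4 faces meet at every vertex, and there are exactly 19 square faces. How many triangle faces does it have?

Let x be the number of triangles; then F = 19 + x.
Edge–face incidences: 2E = 4·19 + 3·x = 76 + 3x.
Every vertex has degree 4, so 4V = 2E.
Euler: V − E + F = 2 ⇒ (2E)/4 − E + (19 + x) = 2.
Multiply by 8: 2·(2E) − 4·(2E) + 8·(19 + x) = 16, i.e. 152 + 8x − 2·(76 + 3x) = 16.
Collecting terms: 2x = 16, so x = 8.
Then 2E = 76 + 3·8 = 100, so E = 50, V = 2E/4 = 25, F = 19 + 8 = 27.

8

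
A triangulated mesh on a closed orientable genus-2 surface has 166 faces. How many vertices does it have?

81

χ = 2 − 2·2 = -2, and every face is a triangle so 3F = 2E.
E = 3·166/2 = 249. Then V = -2 + E − F = -2 + 249 − 166 = 81.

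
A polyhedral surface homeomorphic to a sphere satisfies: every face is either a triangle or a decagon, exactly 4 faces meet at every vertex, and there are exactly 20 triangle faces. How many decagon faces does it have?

Let x be the number of decagons; then F = 20 + x.
Edge–face incidences: 2E = 3·20 + 10·x = 60 + 10x.
Every vertex has degree 4, so 4V = 2E.
Euler: V − E + F = 2 ⇒ (2E)/4 − E + (20 + x) = 2.
Multiply by 8: 2·(2E) − 4·(2E) + 8·(20 + x) = 16, i.e. 160 + 8x − 2·(60 + 10x) = 16.
Collecting terms: −12x + 40 = 16, so −12x = −24, so x = 2.
Then 2E = 60 + 10·2 = 80, so E = 40, V = 2E/4 = 20, F = 20 + 2 = 22.

2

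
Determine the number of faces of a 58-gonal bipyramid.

A bipyramid over an n-gon has 2n triangular faces and n + 2 vertices: V = 58 + 2 = 60, E = 3·58 = 174, F = 2·58 = 116.

116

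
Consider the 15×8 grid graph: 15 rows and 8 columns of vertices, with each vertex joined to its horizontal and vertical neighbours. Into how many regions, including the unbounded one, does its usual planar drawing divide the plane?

99

The grid has V = 15·8 = 120 vertices and E = 15·7 + 8·14 = 217 edges.
F = 2 − V + E = 2 − 120 + 217 = 99.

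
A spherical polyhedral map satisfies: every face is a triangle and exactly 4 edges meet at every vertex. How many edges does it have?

Each face has 3 edges and each edge borders two faces, so 2E = 3F.
Each vertex has degree 4, so 4V = 2E and hence V = 3F/4.
Euler: V − E + F = 2 ⇒ (3F/4) − (3F/2) + F = 2.
Multiply by 8: (6 − 12 + 8)F = 16, i.e. 2F = 16.
So F = 8, E = 3·8/2 = 12, V = 3·8/4 = 6.

12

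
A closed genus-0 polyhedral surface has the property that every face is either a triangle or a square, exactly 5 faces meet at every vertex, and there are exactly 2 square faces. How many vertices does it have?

Let x be the number of triangles; then F = 2 + x.
Edge–face incidences: 2E = 4·2 + 3·x = 8 + 3x.
Every vertex has degree 5, so 5V = 2E.
Euler: V − E + F = 2 ⇒ (2E)/5 − E + (2 + x) = 2.
Multiply by 10: 2·(2E) − 5·(2E) + 10·(2 + x) = 20, i.e. 20 + 10x − 3·(8 + 3x) = 20.
Collecting terms: x − 4 = 20, so x = 24.
Then 2E = 8 + 3·24 = 80, so E = 40, V = 2E/5 = 16, F = 2 + 24 = 26.

16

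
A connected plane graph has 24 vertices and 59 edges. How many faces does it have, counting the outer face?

37

Euler's formula for a connected plane graph: V − E + F = 2, so F = 2 − 24 + 59 = 37.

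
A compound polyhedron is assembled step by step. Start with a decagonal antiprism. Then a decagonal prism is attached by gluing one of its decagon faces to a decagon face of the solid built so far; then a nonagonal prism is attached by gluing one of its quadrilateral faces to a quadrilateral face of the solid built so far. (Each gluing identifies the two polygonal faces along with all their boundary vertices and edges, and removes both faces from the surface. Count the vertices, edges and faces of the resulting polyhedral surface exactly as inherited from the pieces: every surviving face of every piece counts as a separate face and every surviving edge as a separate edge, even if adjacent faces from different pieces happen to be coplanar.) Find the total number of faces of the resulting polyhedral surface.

A decagonal antiprism: V=20, E=40, F=22.
Attach a decagonal prism (V=20, E=30, F=12) along a 10-gon: merge 10 vertices and 10 edges, delete both glued faces → V=30, E=60, F=32.
Attach a nonagonal prism (V=18, E=27, F=11) along a 4-gon: merge 4 vertices and 4 edges, delete both glued faces → V=44, E=83, F=41.
Check: V − E + F = 44 − 83 + 41 = 2.

41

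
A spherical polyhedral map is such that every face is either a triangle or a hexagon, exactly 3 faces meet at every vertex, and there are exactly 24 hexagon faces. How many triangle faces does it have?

4

Let x be the number of triangles; then F = 24 + x.
Edge–face incidences: 2E = 6·24 + 3·x = 144 + 3x.
Every vertex has degree 3, so 3V = 2E.
Euler: V − E + F = 2 ⇒ (2E)/3 − E + (24 + x) = 2.
Multiply by 6: 2·(2E) − 3·(2E) + 6·(24 + x) = 12, i.e. 144 + 6x − (144 + 3x) = 12.
Collecting terms: 3x = 12, so x = 4.
Then 2E = 144 + 3·4 = 156, so E = 78, V = 2E/3 = 52, F = 24 + 4 = 28.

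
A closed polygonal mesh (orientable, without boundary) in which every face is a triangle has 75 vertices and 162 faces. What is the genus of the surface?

Every face is a triangle, so 2E = 3·162 = 486, giving E = 243.
χ = V − E + F = 75 − 243 + 162 = -6.
For a closed orientable surface χ = 2 − 2g, so g = (2 − (-6))/2 = 4.

4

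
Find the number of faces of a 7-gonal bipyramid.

14

A bipyramid over an n-gon has 2n triangular faces and n + 2 vertices: V = 7 + 2 = 9, E = 3·7 = 21, F = 2·7 = 14.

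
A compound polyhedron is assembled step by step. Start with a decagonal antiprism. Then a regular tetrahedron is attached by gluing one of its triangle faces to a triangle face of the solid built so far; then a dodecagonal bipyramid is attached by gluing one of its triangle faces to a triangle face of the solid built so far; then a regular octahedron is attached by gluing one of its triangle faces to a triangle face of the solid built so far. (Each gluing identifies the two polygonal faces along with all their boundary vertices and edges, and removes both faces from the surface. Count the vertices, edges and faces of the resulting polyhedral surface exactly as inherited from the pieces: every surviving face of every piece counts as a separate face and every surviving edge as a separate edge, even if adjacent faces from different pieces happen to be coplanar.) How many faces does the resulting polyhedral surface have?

A decagonal antiprism: V=20, E=40, F=22.
Attach a regular tetrahedron (V=4, E=6, F=4) along a 3-gon: merge 3 vertices and 3 edges, delete both glued faces → V=21, E=43, F=24.
Attach a dodecagonal bipyramid (V=14, E=36, F=24) along a 3-gon: merge 3 vertices and 3 edges, delete both glued faces → V=32, E=76, F=46.
Attach a regular octahedron (V=6, E=12, F=8) along a 3-gon: merge 3 vertices and 3 edges, delete both glued faces → V=35, E=85, F=52.
Check: V − E + F = 35 − 85 + 52 = 2.

52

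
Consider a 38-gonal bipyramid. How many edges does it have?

A bipyramid over an n-gon has 2n triangular faces and n + 2 vertices: V = 38 + 2 = 40, E = 3·38 = 114, F = 2·38 = 76.
Check: V − E + F = 40 − 114 + 76 = 2.

114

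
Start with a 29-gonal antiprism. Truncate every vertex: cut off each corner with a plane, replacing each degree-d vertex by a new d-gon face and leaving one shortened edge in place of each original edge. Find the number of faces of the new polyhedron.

118

The base solid has V = 58, E = 116, F = 60.
Truncation replaces each original edge-end by a new vertex, so V′ = 2E = 232.
Each original edge survives, and each old vertex of degree d contributes d new edges; summing degrees gives Σd = 2E, so E′ = E + 2E = 3E = 348.
Each original face survives and each original vertex becomes one new face: F′ = F + V = 118.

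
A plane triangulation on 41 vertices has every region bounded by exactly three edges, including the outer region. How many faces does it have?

In a plane triangulation 3F = 2E and V − E + F = 2, so F = 2V − 4 = 2·41 − 4 = 78.

78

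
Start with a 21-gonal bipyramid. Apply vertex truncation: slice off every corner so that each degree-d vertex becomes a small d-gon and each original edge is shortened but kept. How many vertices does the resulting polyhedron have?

126

The base solid has V = 23, E = 63, F = 42.
Truncation replaces each original edge-end by a new vertex, so V′ = 2E = 126.
Each original edge survives, and each old vertex of degree d contributes d new edges; summing degrees gives Σd = 2E, so E′ = E + 2E = 3E = 189.
Each original face survives and each original vertex becomes one new face: F′ = F + V = 65.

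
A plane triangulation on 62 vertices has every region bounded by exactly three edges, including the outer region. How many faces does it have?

120

In a plane triangulation 3F = 2E and V − E + F = 2, so F = 2V − 4 = 2·62 − 4 = 120.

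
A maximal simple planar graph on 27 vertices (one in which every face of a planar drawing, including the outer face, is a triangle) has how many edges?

75

In a plane triangulation 3F = 2E and V − E + F = 2, so E = 3V − 6 = 3·27 − 6 = 75.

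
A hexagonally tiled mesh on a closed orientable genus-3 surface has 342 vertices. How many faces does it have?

173

χ = 2 − 2·3 = -4, and every face is a hexagon so 6F = 2E.
V − E + F = -4 with E = 6F/2 gives 342 − (6/2 − 1)·F = -4, so F = 173 and E = 519.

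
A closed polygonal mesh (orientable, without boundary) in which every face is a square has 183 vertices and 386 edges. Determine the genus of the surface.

6

Every face is a square and each edge borders two faces, so 4F = 2·386, giving F = 193.
χ = V − E + F = 183 − 386 + 193 = -10.
For a closed orientable surface χ = 2 − 2g, so g = (2 − (-10))/2 = 6.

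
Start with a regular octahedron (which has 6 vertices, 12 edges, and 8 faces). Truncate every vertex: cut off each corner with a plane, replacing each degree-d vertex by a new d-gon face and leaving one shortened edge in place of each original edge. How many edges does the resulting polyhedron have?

36

Truncation replaces each original edge-end by a new vertex, so V′ = 2E = 24.
Each original edge survives, and each old vertex of degree d contributes d new edges; summing degrees gives Σd = 2E, so E′ = E + 2E = 3E = 36.
Each original face survives and each original vertex becomes one new face: F′ = F + V = 14.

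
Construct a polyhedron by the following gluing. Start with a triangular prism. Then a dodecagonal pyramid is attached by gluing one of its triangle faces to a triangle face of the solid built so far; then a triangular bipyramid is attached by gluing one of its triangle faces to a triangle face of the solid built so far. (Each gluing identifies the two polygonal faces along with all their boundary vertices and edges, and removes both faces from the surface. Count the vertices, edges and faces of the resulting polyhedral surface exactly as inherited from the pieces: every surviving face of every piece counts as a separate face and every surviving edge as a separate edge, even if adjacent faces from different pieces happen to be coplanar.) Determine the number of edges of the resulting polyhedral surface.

A triangular prism: V=6, E=9, F=5.
Attach a dodecagonal pyramid (V=13, E=24, F=13) along a 3-gon: merge 3 vertices and 3 edges, delete both glued faces → V=16, E=30, F=16.
Attach a triangular bipyramid (V=5, E=9, F=6) along a 3-gon: merge 3 vertices and 3 edges, delete both glued faces → V=18, E=36, F=20.
Check: V − E + F = 18 − 36 + 20 = 2.

36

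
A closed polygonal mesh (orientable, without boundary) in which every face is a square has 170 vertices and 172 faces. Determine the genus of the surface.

2

Every face is a square, so 2E = 4·172 = 688, giving E = 344.
χ = V − E + F = 170 − 344 + 172 = -2.
For a closed orientable surface χ = 2 − 2g, so g = (2 − (-2))/2 = 2.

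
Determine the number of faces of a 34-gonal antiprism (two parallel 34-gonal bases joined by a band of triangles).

70

An antiprism on an n-gon has two n-gon caps and 2n triangles: V = 2·34 = 68, E = 4·34 = 136, F = 2·34 + 2 = 70.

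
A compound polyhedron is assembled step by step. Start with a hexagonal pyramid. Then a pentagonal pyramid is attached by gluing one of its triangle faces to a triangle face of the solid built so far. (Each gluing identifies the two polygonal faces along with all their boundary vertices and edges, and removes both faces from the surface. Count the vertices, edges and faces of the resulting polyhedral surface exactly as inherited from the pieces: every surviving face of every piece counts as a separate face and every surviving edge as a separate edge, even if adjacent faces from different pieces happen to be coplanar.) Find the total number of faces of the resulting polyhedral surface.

A hexagonal pyramid: V=7, E=12, F=7.
Attach a pentagonal pyramid (V=6, E=10, F=6) along a 3-gon: merge 3 vertices and 3 edges, delete both glued faces → V=10, E=19, F=11.
Check: V − E + F = 10 − 19 + 11 = 2.

11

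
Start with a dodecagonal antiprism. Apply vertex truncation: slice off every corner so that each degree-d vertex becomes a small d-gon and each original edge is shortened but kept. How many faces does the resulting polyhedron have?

The base solid has V = 24, E = 48, F = 26.
Truncation replaces each original edge-end by a new vertex, so V′ = 2E = 96.
Each original edge survives, and each old vertex of degree d contributes d new edges; summing degrees gives Σd = 2E, so E′ = E + 2E = 3E = 144.
Each original face survives and each original vertex becomes one new face: F′ = F + V = 50.

50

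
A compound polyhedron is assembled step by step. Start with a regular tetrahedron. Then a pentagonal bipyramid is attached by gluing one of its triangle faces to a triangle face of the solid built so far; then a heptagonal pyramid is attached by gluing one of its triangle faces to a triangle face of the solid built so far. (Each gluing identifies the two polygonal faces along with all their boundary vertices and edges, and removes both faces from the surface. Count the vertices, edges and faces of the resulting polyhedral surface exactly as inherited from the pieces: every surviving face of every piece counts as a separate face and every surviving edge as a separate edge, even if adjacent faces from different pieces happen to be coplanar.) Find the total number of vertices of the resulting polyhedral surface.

13

A regular tetrahedron: V=4, E=6, F=4.
Attach a pentagonal bipyramid (V=7, E=15, F=10) along a 3-gon: merge 3 vertices and 3 edges, delete both glued faces → V=8, E=18, F=12.
Attach a heptagonal pyramid (V=8, E=14, F=8) along a 3-gon: merge 3 vertices and 3 edges, delete both glued faces → V=13, E=29, F=18.
Check: V − E + F = 13 − 29 + 18 = 2.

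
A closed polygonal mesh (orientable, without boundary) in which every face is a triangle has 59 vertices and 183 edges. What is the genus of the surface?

2

Every face is a triangle and each edge borders two faces, so 3F = 2·183, giving F = 122.
χ = V − E + F = 59 − 183 + 122 = -2.
For a closed orientable surface χ = 2 − 2g, so g = (2 − (-2))/2 = 2.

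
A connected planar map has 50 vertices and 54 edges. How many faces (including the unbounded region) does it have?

Euler's formula for a connected plane graph: V − E + F = 2, so F = 2 − 50 + 54 = 6.

6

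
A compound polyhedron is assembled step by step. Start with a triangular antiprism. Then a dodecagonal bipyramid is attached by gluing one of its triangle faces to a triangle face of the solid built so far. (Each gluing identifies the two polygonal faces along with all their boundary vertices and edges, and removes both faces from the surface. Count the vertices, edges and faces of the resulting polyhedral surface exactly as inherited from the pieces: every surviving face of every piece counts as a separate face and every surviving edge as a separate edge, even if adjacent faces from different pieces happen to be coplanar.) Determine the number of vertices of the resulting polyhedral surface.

A triangular antiprism: V=6, E=12, F=8.
Attach a dodecagonal bipyramid (V=14, E=36, F=24) along a 3-gon: merge 3 vertices and 3 edges, delete both glued faces → V=17, E=45, F=30.
Check: V − E + F = 17 − 45 + 30 = 2.

17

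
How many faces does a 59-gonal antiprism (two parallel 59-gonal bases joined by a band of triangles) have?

An antiprism on an n-gon has two n-gon caps and 2n triangles: V = 2·59 = 118, E = 4·59 = 236, F = 2·59 + 2 = 120.

120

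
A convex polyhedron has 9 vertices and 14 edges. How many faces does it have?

7

Here V − E + F = 2.
F = 2 − V + E = 2 − 9 + 14 = 7.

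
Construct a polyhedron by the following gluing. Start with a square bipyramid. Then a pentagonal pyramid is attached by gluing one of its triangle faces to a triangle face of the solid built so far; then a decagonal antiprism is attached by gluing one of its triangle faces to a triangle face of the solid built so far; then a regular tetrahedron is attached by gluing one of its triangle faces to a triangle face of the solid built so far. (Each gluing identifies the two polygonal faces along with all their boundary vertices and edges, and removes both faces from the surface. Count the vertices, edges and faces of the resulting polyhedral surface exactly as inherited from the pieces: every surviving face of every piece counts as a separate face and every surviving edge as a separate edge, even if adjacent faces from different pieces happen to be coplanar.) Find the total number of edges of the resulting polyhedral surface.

59

A square bipyramid: V=6, E=12, F=8.
Attach a pentagonal pyramid (V=6, E=10, F=6) along a 3-gon: merge 3 vertices and 3 edges, delete both glued faces → V=9, E=19, F=12.
Attach a decagonal antiprism (V=20, E=40, F=22) along a 3-gon: merge 3 vertices and 3 edges, delete both glued faces → V=26, E=56, F=32.
Attach a regular tetrahedron (V=4, E=6, F=4) along a 3-gon: merge 3 vertices and 3 edges, delete both glued faces → V=27, E=59, F=34.
Check: V − E + F = 27 − 59 + 34 = 2.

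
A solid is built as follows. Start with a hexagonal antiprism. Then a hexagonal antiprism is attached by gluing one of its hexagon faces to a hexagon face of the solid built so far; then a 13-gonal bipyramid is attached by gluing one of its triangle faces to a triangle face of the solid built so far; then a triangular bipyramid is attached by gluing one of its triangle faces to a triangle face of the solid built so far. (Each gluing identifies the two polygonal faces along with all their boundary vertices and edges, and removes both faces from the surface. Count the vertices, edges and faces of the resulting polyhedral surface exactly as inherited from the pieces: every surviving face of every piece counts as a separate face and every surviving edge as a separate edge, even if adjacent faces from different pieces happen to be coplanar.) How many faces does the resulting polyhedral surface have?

A hexagonal antiprism: V=12, E=24, F=14.
Attach a hexagonal antiprism (V=12, E=24, F=14) along a 6-gon: merge 6 vertices and 6 edges, delete both glued faces → V=18, E=42, F=26.
Attach a 13-gonal bipyramid (V=15, E=39, F=26) along a 3-gon: merge 3 vertices and 3 edges, delete both glued faces → V=30, E=78, F=50.
Attach a triangular bipyramid (V=5, E=9, F=6) along a 3-gon: merge 3 vertices and 3 edges, delete both glued faces → V=32, E=84, F=54.
Check: V − E + F = 32 − 84 + 54 = 2.

54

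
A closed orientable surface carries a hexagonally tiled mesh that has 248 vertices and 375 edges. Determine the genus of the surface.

Every face is a hexagon and each edge borders two faces, so 6F = 2·375, giving F = 125.
χ = V − E + F = 248 − 375 + 125 = -2.
For a closed orientable surface χ = 2 − 2g, so g = (2 − (-2))/2 = 2.

2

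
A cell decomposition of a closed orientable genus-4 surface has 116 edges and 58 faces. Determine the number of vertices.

52

For a closed orientable surface of genus 4, χ = 2 − 2·4 = -6.
V = -6 + E − F = -6 + 116 − 58 = 52.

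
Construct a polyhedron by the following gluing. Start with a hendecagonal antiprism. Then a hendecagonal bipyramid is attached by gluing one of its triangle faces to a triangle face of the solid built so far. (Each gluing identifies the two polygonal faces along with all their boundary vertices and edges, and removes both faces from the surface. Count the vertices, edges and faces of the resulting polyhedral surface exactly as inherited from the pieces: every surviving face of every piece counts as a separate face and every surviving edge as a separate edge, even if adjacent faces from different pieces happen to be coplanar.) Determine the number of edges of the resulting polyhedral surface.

74

A hendecagonal antiprism: V=22, E=44, F=24.
Attach a hendecagonal bipyramid (V=13, E=33, F=22) along a 3-gon: merge 3 vertices and 3 edges, delete both glued faces → V=32, E=74, F=44.
Check: V − E + F = 32 − 74 + 44 = 2.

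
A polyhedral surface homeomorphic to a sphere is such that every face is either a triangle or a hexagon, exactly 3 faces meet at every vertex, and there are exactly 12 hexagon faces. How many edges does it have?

42

Let x be the number of triangles; then F = 12 + x.
Edge–face incidences: 2E = 6·12 + 3·x = 72 + 3x.
Every vertex has degree 3, so 3V = 2E.
Euler: V − E + F = 2 ⇒ (2E)/3 − E + (12 + x) = 2.
Multiply by 6: 2·(2E) − 3·(2E) + 6·(12 + x) = 12, i.e. 72 + 6x − (72 + 3x) = 12.
Collecting terms: 3x = 12, so x = 4.
Then 2E = 72 + 3·4 = 84, so E = 42, V = 2E/3 = 28, F = 12 + 4 = 16.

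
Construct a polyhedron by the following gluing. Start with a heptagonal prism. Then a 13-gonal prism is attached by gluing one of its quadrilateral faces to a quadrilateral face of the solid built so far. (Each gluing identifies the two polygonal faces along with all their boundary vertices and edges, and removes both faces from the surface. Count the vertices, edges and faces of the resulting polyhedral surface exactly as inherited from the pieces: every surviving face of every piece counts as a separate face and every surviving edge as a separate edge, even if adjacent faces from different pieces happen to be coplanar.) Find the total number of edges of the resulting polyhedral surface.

A heptagonal prism: V=14, E=21, F=9.
Attach a 13-gonal prism (V=26, E=39, F=15) along a 4-gon: merge 4 vertices and 4 edges, delete both glued faces → V=36, E=56, F=22.
Check: V − E + F = 36 − 56 + 22 = 2.

56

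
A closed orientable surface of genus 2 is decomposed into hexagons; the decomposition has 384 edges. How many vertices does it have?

χ = 2 − 2·2 = -2, and every face is a hexagon so 6F = 2E.
F = 2E/6 = 128. Then V = -2 + E − F = -2 + 384 − 128 = 254.

254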